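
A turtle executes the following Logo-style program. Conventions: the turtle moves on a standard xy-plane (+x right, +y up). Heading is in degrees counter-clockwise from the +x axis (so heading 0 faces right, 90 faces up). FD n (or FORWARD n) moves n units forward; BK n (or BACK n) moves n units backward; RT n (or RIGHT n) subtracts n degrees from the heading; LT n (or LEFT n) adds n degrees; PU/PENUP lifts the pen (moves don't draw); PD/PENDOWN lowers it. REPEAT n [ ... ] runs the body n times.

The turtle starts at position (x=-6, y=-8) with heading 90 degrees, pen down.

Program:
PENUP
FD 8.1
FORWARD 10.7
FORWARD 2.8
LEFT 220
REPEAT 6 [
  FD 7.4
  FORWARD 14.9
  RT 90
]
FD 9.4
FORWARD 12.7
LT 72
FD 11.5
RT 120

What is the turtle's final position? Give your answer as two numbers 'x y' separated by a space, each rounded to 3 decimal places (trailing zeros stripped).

Answer: -33.617 -5.195

Derivation:
Executing turtle program step by step:
Start: pos=(-6,-8), heading=90, pen down
PU: pen up
FD 8.1: (-6,-8) -> (-6,0.1) [heading=90, move]
FD 10.7: (-6,0.1) -> (-6,10.8) [heading=90, move]
FD 2.8: (-6,10.8) -> (-6,13.6) [heading=90, move]
LT 220: heading 90 -> 310
REPEAT 6 [
  -- iteration 1/6 --
  FD 7.4: (-6,13.6) -> (-1.243,7.931) [heading=310, move]
  FD 14.9: (-1.243,7.931) -> (8.334,-3.483) [heading=310, move]
  RT 90: heading 310 -> 220
  -- iteration 2/6 --
  FD 7.4: (8.334,-3.483) -> (2.665,-8.239) [heading=220, move]
  FD 14.9: (2.665,-8.239) -> (-8.749,-17.817) [heading=220, move]
  RT 90: heading 220 -> 130
  -- iteration 3/6 --
  FD 7.4: (-8.749,-17.817) -> (-13.505,-12.148) [heading=130, move]
  FD 14.9: (-13.505,-12.148) -> (-23.083,-0.734) [heading=130, move]
  RT 90: heading 130 -> 40
  -- iteration 4/6 --
  FD 7.4: (-23.083,-0.734) -> (-17.414,4.022) [heading=40, move]
  FD 14.9: (-17.414,4.022) -> (-6,13.6) [heading=40, move]
  RT 90: heading 40 -> 310
  -- iteration 5/6 --
  FD 7.4: (-6,13.6) -> (-1.243,7.931) [heading=310, move]
  FD 14.9: (-1.243,7.931) -> (8.334,-3.483) [heading=310, move]
  RT 90: heading 310 -> 220
  -- iteration 6/6 --
  FD 7.4: (8.334,-3.483) -> (2.665,-8.239) [heading=220, move]
  FD 14.9: (2.665,-8.239) -> (-8.749,-17.817) [heading=220, move]
  RT 90: heading 220 -> 130
]
FD 9.4: (-8.749,-17.817) -> (-14.791,-10.616) [heading=130, move]
FD 12.7: (-14.791,-10.616) -> (-22.954,-0.887) [heading=130, move]
LT 72: heading 130 -> 202
FD 11.5: (-22.954,-0.887) -> (-33.617,-5.195) [heading=202, move]
RT 120: heading 202 -> 82
Final: pos=(-33.617,-5.195), heading=82, 0 segment(s) drawn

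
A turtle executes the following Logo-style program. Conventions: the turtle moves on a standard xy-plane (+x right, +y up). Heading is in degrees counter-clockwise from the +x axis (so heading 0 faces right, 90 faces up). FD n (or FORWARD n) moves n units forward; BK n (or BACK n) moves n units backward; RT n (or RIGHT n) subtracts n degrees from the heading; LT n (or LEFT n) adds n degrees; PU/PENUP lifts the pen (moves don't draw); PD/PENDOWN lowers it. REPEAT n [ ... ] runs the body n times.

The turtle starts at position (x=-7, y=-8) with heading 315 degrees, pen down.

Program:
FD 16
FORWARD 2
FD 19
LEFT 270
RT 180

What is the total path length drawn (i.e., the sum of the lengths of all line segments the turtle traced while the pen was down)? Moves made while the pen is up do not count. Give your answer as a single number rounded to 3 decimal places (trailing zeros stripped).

Executing turtle program step by step:
Start: pos=(-7,-8), heading=315, pen down
FD 16: (-7,-8) -> (4.314,-19.314) [heading=315, draw]
FD 2: (4.314,-19.314) -> (5.728,-20.728) [heading=315, draw]
FD 19: (5.728,-20.728) -> (19.163,-34.163) [heading=315, draw]
LT 270: heading 315 -> 225
RT 180: heading 225 -> 45
Final: pos=(19.163,-34.163), heading=45, 3 segment(s) drawn

Segment lengths:
  seg 1: (-7,-8) -> (4.314,-19.314), length = 16
  seg 2: (4.314,-19.314) -> (5.728,-20.728), length = 2
  seg 3: (5.728,-20.728) -> (19.163,-34.163), length = 19
Total = 37

Answer: 37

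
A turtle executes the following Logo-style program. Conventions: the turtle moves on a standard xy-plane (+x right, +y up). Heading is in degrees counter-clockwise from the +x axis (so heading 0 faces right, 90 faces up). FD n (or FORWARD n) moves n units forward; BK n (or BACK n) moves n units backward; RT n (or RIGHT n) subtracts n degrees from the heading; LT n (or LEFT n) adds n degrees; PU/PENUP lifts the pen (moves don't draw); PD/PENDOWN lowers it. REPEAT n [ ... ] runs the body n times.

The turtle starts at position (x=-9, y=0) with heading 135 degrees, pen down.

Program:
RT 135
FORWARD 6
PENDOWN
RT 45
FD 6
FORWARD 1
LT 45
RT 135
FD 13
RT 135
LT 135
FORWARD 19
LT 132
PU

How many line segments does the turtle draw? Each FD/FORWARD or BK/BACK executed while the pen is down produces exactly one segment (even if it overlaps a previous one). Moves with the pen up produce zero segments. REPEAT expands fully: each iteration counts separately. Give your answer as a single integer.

Answer: 5

Derivation:
Executing turtle program step by step:
Start: pos=(-9,0), heading=135, pen down
RT 135: heading 135 -> 0
FD 6: (-9,0) -> (-3,0) [heading=0, draw]
PD: pen down
RT 45: heading 0 -> 315
FD 6: (-3,0) -> (1.243,-4.243) [heading=315, draw]
FD 1: (1.243,-4.243) -> (1.95,-4.95) [heading=315, draw]
LT 45: heading 315 -> 0
RT 135: heading 0 -> 225
FD 13: (1.95,-4.95) -> (-7.243,-14.142) [heading=225, draw]
RT 135: heading 225 -> 90
LT 135: heading 90 -> 225
FD 19: (-7.243,-14.142) -> (-20.678,-27.577) [heading=225, draw]
LT 132: heading 225 -> 357
PU: pen up
Final: pos=(-20.678,-27.577), heading=357, 5 segment(s) drawn
Segments drawn: 5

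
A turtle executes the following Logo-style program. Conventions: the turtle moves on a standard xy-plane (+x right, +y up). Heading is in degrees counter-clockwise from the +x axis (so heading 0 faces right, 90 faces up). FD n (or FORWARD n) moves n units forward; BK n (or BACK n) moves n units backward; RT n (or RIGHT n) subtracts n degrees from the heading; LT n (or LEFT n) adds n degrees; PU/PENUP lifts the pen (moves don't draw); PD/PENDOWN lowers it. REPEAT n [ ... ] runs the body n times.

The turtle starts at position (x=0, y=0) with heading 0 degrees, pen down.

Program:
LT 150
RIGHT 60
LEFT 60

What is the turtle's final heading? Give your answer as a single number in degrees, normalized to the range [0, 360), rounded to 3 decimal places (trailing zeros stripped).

Answer: 150

Derivation:
Executing turtle program step by step:
Start: pos=(0,0), heading=0, pen down
LT 150: heading 0 -> 150
RT 60: heading 150 -> 90
LT 60: heading 90 -> 150
Final: pos=(0,0), heading=150, 0 segment(s) drawn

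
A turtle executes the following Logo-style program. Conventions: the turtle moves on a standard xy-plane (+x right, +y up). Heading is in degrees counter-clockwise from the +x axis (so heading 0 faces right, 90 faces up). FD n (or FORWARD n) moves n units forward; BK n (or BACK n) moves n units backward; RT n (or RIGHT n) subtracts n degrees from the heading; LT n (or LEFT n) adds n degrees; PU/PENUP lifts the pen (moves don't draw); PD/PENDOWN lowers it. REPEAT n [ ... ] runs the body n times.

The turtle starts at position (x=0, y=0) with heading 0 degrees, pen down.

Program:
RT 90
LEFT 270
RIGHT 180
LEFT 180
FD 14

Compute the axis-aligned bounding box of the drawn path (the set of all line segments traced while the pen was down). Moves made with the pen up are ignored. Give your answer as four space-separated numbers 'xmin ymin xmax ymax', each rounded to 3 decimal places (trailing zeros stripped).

Executing turtle program step by step:
Start: pos=(0,0), heading=0, pen down
RT 90: heading 0 -> 270
LT 270: heading 270 -> 180
RT 180: heading 180 -> 0
LT 180: heading 0 -> 180
FD 14: (0,0) -> (-14,0) [heading=180, draw]
Final: pos=(-14,0), heading=180, 1 segment(s) drawn

Segment endpoints: x in {-14, 0}, y in {0, 0}
xmin=-14, ymin=0, xmax=0, ymax=0

Answer: -14 0 0 0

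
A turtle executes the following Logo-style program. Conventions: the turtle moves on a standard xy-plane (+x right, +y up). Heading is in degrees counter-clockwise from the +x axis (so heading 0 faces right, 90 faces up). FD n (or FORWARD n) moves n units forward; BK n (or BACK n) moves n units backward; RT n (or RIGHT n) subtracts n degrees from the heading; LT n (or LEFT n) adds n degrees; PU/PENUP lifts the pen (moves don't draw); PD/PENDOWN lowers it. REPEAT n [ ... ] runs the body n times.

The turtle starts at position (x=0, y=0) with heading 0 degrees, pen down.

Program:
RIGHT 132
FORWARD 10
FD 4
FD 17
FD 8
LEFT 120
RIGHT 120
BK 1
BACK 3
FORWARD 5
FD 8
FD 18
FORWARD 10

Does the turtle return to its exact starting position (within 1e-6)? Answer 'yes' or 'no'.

Answer: no

Derivation:
Executing turtle program step by step:
Start: pos=(0,0), heading=0, pen down
RT 132: heading 0 -> 228
FD 10: (0,0) -> (-6.691,-7.431) [heading=228, draw]
FD 4: (-6.691,-7.431) -> (-9.368,-10.404) [heading=228, draw]
FD 17: (-9.368,-10.404) -> (-20.743,-23.037) [heading=228, draw]
FD 8: (-20.743,-23.037) -> (-26.096,-28.983) [heading=228, draw]
LT 120: heading 228 -> 348
RT 120: heading 348 -> 228
BK 1: (-26.096,-28.983) -> (-25.427,-28.24) [heading=228, draw]
BK 3: (-25.427,-28.24) -> (-23.42,-26.01) [heading=228, draw]
FD 5: (-23.42,-26.01) -> (-26.765,-29.726) [heading=228, draw]
FD 8: (-26.765,-29.726) -> (-32.118,-35.671) [heading=228, draw]
FD 18: (-32.118,-35.671) -> (-44.163,-49.048) [heading=228, draw]
FD 10: (-44.163,-49.048) -> (-50.854,-56.479) [heading=228, draw]
Final: pos=(-50.854,-56.479), heading=228, 10 segment(s) drawn

Start position: (0, 0)
Final position: (-50.854, -56.479)
Distance = 76; >= 1e-6 -> NOT closed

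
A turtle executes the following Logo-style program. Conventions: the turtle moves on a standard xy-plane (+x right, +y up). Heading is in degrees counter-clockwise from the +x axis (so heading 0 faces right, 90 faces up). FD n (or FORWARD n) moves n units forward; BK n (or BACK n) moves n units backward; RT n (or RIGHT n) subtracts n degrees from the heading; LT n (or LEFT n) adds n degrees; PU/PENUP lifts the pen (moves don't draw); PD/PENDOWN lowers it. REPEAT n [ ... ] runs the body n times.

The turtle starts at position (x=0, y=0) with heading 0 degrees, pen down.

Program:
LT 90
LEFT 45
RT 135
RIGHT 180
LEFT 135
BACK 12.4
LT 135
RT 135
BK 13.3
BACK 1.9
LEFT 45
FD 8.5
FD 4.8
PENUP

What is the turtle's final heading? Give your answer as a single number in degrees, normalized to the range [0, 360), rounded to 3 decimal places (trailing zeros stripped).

Executing turtle program step by step:
Start: pos=(0,0), heading=0, pen down
LT 90: heading 0 -> 90
LT 45: heading 90 -> 135
RT 135: heading 135 -> 0
RT 180: heading 0 -> 180
LT 135: heading 180 -> 315
BK 12.4: (0,0) -> (-8.768,8.768) [heading=315, draw]
LT 135: heading 315 -> 90
RT 135: heading 90 -> 315
BK 13.3: (-8.768,8.768) -> (-18.173,18.173) [heading=315, draw]
BK 1.9: (-18.173,18.173) -> (-19.516,19.516) [heading=315, draw]
LT 45: heading 315 -> 0
FD 8.5: (-19.516,19.516) -> (-11.016,19.516) [heading=0, draw]
FD 4.8: (-11.016,19.516) -> (-6.216,19.516) [heading=0, draw]
PU: pen up
Final: pos=(-6.216,19.516), heading=0, 5 segment(s) drawn

Answer: 0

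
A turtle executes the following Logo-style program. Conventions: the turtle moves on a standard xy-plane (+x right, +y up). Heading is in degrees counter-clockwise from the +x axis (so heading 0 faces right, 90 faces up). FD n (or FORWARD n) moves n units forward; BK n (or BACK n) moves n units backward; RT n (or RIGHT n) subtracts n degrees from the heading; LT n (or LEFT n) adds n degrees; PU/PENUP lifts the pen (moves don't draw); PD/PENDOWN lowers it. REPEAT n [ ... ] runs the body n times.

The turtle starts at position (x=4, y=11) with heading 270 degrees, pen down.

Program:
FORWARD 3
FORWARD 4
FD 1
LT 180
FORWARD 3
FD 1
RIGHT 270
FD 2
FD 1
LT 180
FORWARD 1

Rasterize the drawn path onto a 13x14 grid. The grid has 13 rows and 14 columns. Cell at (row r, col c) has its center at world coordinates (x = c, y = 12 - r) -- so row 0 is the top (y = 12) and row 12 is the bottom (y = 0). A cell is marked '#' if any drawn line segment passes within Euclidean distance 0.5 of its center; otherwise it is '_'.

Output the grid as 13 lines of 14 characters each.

Segment 0: (4,11) -> (4,8)
Segment 1: (4,8) -> (4,4)
Segment 2: (4,4) -> (4,3)
Segment 3: (4,3) -> (4,6)
Segment 4: (4,6) -> (4,7)
Segment 5: (4,7) -> (2,7)
Segment 6: (2,7) -> (1,7)
Segment 7: (1,7) -> (2,7)

Answer: ______________
____#_________
____#_________
____#_________
____#_________
_####_________
____#_________
____#_________
____#_________
____#_________
______________
______________
______________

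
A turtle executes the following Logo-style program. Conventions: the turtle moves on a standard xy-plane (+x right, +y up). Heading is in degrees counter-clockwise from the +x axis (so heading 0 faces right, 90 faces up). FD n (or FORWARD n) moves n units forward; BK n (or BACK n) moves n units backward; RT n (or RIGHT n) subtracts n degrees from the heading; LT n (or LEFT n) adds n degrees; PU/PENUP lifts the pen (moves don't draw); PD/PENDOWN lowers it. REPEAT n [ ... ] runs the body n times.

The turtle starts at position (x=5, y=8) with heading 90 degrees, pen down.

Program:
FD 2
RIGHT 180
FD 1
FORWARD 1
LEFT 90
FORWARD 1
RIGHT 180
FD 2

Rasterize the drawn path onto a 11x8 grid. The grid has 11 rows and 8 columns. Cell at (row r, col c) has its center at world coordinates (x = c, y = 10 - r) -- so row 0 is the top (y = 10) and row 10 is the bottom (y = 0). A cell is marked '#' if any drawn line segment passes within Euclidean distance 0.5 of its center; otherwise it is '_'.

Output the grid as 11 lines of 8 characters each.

Segment 0: (5,8) -> (5,10)
Segment 1: (5,10) -> (5,9)
Segment 2: (5,9) -> (5,8)
Segment 3: (5,8) -> (6,8)
Segment 4: (6,8) -> (4,8)

Answer: _____#__
_____#__
____###_
________
________
________
________
________
________
________
________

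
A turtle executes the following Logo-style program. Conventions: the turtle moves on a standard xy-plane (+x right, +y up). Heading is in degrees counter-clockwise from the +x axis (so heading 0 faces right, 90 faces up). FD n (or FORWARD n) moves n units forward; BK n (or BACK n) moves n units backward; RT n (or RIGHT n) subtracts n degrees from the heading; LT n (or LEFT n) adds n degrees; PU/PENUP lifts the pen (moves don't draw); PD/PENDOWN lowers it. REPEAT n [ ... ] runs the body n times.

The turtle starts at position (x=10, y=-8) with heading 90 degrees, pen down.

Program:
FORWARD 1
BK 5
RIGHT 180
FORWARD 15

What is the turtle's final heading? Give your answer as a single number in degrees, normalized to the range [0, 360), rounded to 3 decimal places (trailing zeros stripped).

Answer: 270

Derivation:
Executing turtle program step by step:
Start: pos=(10,-8), heading=90, pen down
FD 1: (10,-8) -> (10,-7) [heading=90, draw]
BK 5: (10,-7) -> (10,-12) [heading=90, draw]
RT 180: heading 90 -> 270
FD 15: (10,-12) -> (10,-27) [heading=270, draw]
Final: pos=(10,-27), heading=270, 3 segment(s) drawn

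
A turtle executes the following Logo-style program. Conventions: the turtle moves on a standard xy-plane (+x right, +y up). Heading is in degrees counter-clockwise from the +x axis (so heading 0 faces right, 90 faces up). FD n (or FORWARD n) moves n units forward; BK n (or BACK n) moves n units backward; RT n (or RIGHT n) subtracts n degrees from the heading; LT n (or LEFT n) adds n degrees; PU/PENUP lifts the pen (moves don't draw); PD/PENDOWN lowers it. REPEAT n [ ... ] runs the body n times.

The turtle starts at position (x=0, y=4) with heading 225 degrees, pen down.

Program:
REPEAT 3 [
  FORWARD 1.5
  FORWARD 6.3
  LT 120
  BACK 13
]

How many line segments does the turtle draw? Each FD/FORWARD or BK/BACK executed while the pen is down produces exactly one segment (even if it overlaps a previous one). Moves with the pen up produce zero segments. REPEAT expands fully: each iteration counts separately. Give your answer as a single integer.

Executing turtle program step by step:
Start: pos=(0,4), heading=225, pen down
REPEAT 3 [
  -- iteration 1/3 --
  FD 1.5: (0,4) -> (-1.061,2.939) [heading=225, draw]
  FD 6.3: (-1.061,2.939) -> (-5.515,-1.515) [heading=225, draw]
  LT 120: heading 225 -> 345
  BK 13: (-5.515,-1.515) -> (-18.072,1.849) [heading=345, draw]
  -- iteration 2/3 --
  FD 1.5: (-18.072,1.849) -> (-16.624,1.461) [heading=345, draw]
  FD 6.3: (-16.624,1.461) -> (-10.538,-0.17) [heading=345, draw]
  LT 120: heading 345 -> 105
  BK 13: (-10.538,-0.17) -> (-7.174,-12.727) [heading=105, draw]
  -- iteration 3/3 --
  FD 1.5: (-7.174,-12.727) -> (-7.562,-11.278) [heading=105, draw]
  FD 6.3: (-7.562,-11.278) -> (-9.192,-5.192) [heading=105, draw]
  LT 120: heading 105 -> 225
  BK 13: (-9.192,-5.192) -> (0,4) [heading=225, draw]
]
Final: pos=(0,4), heading=225, 9 segment(s) drawn
Segments drawn: 9

Answer: 9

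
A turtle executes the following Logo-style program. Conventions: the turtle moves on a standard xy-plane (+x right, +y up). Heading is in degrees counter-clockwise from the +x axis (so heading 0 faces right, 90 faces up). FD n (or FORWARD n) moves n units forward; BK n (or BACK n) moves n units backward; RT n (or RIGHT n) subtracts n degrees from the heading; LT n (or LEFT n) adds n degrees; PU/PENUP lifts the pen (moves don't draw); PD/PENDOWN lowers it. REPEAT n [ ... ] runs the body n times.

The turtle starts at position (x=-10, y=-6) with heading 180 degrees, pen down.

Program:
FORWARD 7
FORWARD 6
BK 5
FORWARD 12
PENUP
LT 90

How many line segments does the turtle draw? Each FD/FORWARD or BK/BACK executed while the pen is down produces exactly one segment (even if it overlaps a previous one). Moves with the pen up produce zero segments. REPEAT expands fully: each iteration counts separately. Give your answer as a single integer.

Answer: 4

Derivation:
Executing turtle program step by step:
Start: pos=(-10,-6), heading=180, pen down
FD 7: (-10,-6) -> (-17,-6) [heading=180, draw]
FD 6: (-17,-6) -> (-23,-6) [heading=180, draw]
BK 5: (-23,-6) -> (-18,-6) [heading=180, draw]
FD 12: (-18,-6) -> (-30,-6) [heading=180, draw]
PU: pen up
LT 90: heading 180 -> 270
Final: pos=(-30,-6), heading=270, 4 segment(s) drawn
Segments drawn: 4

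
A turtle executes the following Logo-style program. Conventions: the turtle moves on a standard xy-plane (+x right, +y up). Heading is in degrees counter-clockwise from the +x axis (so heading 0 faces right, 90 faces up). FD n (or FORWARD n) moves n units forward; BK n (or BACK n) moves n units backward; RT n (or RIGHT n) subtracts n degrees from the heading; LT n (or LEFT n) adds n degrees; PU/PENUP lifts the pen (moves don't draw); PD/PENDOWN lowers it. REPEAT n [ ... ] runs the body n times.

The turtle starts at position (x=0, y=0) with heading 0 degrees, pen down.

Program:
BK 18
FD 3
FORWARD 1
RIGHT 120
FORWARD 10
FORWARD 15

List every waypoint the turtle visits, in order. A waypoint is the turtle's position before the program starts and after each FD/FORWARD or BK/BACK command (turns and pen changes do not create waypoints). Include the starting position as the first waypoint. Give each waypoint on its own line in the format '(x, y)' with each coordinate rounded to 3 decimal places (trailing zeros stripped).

Executing turtle program step by step:
Start: pos=(0,0), heading=0, pen down
BK 18: (0,0) -> (-18,0) [heading=0, draw]
FD 3: (-18,0) -> (-15,0) [heading=0, draw]
FD 1: (-15,0) -> (-14,0) [heading=0, draw]
RT 120: heading 0 -> 240
FD 10: (-14,0) -> (-19,-8.66) [heading=240, draw]
FD 15: (-19,-8.66) -> (-26.5,-21.651) [heading=240, draw]
Final: pos=(-26.5,-21.651), heading=240, 5 segment(s) drawn
Waypoints (6 total):
(0, 0)
(-18, 0)
(-15, 0)
(-14, 0)
(-19, -8.66)
(-26.5, -21.651)

Answer: (0, 0)
(-18, 0)
(-15, 0)
(-14, 0)
(-19, -8.66)
(-26.5, -21.651)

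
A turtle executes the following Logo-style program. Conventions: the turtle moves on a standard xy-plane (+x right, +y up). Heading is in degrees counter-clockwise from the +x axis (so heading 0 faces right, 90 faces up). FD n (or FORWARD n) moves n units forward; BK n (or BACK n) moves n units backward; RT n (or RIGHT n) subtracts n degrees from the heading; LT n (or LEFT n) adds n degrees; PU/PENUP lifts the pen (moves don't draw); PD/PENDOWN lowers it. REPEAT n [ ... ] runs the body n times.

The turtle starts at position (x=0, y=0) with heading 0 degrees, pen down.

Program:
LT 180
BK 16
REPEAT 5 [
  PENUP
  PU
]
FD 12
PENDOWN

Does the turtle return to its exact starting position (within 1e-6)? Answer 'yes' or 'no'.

Executing turtle program step by step:
Start: pos=(0,0), heading=0, pen down
LT 180: heading 0 -> 180
BK 16: (0,0) -> (16,0) [heading=180, draw]
REPEAT 5 [
  -- iteration 1/5 --
  PU: pen up
  PU: pen up
  -- iteration 2/5 --
  PU: pen up
  PU: pen up
  -- iteration 3/5 --
  PU: pen up
  PU: pen up
  -- iteration 4/5 --
  PU: pen up
  PU: pen up
  -- iteration 5/5 --
  PU: pen up
  PU: pen up
]
FD 12: (16,0) -> (4,0) [heading=180, move]
PD: pen down
Final: pos=(4,0), heading=180, 1 segment(s) drawn

Start position: (0, 0)
Final position: (4, 0)
Distance = 4; >= 1e-6 -> NOT closed

Answer: no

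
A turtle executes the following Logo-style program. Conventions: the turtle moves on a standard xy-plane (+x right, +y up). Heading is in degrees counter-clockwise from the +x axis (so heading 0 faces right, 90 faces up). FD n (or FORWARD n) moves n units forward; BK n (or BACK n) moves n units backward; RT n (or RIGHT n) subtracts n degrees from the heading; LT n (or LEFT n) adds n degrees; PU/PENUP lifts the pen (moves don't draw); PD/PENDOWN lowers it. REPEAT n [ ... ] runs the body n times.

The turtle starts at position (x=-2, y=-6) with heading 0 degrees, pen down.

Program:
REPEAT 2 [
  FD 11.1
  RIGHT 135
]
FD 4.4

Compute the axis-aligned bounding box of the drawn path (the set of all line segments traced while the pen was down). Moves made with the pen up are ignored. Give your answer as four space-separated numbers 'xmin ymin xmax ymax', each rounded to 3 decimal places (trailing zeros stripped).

Executing turtle program step by step:
Start: pos=(-2,-6), heading=0, pen down
REPEAT 2 [
  -- iteration 1/2 --
  FD 11.1: (-2,-6) -> (9.1,-6) [heading=0, draw]
  RT 135: heading 0 -> 225
  -- iteration 2/2 --
  FD 11.1: (9.1,-6) -> (1.251,-13.849) [heading=225, draw]
  RT 135: heading 225 -> 90
]
FD 4.4: (1.251,-13.849) -> (1.251,-9.449) [heading=90, draw]
Final: pos=(1.251,-9.449), heading=90, 3 segment(s) drawn

Segment endpoints: x in {-2, 1.251, 1.251, 9.1}, y in {-13.849, -9.449, -6}
xmin=-2, ymin=-13.849, xmax=9.1, ymax=-6

Answer: -2 -13.849 9.1 -6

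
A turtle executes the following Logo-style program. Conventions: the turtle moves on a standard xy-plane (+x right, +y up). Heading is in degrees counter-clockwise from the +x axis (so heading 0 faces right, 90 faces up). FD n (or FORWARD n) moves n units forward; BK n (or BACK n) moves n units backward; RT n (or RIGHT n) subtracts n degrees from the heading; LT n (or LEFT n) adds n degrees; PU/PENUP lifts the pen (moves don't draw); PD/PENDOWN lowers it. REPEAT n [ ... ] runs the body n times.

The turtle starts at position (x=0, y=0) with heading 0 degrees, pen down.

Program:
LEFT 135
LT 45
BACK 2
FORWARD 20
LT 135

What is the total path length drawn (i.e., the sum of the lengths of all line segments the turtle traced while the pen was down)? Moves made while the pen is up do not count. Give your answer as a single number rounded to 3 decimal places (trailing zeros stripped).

Answer: 22

Derivation:
Executing turtle program step by step:
Start: pos=(0,0), heading=0, pen down
LT 135: heading 0 -> 135
LT 45: heading 135 -> 180
BK 2: (0,0) -> (2,0) [heading=180, draw]
FD 20: (2,0) -> (-18,0) [heading=180, draw]
LT 135: heading 180 -> 315
Final: pos=(-18,0), heading=315, 2 segment(s) drawn

Segment lengths:
  seg 1: (0,0) -> (2,0), length = 2
  seg 2: (2,0) -> (-18,0), length = 20
Total = 22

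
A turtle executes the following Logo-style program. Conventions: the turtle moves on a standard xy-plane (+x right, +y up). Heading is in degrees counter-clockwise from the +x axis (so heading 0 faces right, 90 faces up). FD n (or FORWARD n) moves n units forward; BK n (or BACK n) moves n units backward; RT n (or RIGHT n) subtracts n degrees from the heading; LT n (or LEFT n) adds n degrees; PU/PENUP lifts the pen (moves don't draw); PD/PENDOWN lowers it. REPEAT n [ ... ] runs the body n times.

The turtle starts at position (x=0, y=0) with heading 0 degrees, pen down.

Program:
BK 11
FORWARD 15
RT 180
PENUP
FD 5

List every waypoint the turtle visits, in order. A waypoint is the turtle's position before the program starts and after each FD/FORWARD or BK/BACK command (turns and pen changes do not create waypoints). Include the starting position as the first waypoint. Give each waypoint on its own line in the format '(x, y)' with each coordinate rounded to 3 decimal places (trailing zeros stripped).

Answer: (0, 0)
(-11, 0)
(4, 0)
(-1, 0)

Derivation:
Executing turtle program step by step:
Start: pos=(0,0), heading=0, pen down
BK 11: (0,0) -> (-11,0) [heading=0, draw]
FD 15: (-11,0) -> (4,0) [heading=0, draw]
RT 180: heading 0 -> 180
PU: pen up
FD 5: (4,0) -> (-1,0) [heading=180, move]
Final: pos=(-1,0), heading=180, 2 segment(s) drawn
Waypoints (4 total):
(0, 0)
(-11, 0)
(4, 0)
(-1, 0)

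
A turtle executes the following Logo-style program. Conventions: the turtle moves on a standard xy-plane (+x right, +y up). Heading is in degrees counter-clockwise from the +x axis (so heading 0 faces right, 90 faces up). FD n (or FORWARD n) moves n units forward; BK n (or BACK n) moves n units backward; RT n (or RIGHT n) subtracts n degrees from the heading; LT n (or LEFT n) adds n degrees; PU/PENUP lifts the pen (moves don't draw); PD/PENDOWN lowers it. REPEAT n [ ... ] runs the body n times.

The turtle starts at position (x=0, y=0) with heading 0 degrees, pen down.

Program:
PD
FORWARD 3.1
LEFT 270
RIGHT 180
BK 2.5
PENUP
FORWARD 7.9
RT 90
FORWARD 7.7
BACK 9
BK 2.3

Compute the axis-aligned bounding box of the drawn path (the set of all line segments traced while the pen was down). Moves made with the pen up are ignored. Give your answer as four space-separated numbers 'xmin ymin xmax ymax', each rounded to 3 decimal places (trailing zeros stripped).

Answer: 0 -2.5 3.1 0

Derivation:
Executing turtle program step by step:
Start: pos=(0,0), heading=0, pen down
PD: pen down
FD 3.1: (0,0) -> (3.1,0) [heading=0, draw]
LT 270: heading 0 -> 270
RT 180: heading 270 -> 90
BK 2.5: (3.1,0) -> (3.1,-2.5) [heading=90, draw]
PU: pen up
FD 7.9: (3.1,-2.5) -> (3.1,5.4) [heading=90, move]
RT 90: heading 90 -> 0
FD 7.7: (3.1,5.4) -> (10.8,5.4) [heading=0, move]
BK 9: (10.8,5.4) -> (1.8,5.4) [heading=0, move]
BK 2.3: (1.8,5.4) -> (-0.5,5.4) [heading=0, move]
Final: pos=(-0.5,5.4), heading=0, 2 segment(s) drawn

Segment endpoints: x in {0, 3.1}, y in {-2.5, 0}
xmin=0, ymin=-2.5, xmax=3.1, ymax=0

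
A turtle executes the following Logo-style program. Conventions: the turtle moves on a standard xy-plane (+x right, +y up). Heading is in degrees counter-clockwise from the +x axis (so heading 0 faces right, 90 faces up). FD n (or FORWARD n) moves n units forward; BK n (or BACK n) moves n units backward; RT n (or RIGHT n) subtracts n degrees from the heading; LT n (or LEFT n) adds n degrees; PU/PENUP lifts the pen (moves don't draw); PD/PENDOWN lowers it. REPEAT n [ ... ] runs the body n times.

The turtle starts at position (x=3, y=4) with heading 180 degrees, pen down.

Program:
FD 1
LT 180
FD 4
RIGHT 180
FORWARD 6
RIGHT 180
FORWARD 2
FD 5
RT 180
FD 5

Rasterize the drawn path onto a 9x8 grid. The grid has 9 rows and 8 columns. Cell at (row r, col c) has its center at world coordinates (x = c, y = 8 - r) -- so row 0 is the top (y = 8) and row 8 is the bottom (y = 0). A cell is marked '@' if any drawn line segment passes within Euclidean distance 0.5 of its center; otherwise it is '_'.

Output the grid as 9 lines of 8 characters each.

Segment 0: (3,4) -> (2,4)
Segment 1: (2,4) -> (6,4)
Segment 2: (6,4) -> (0,4)
Segment 3: (0,4) -> (2,4)
Segment 4: (2,4) -> (7,4)
Segment 5: (7,4) -> (2,4)

Answer: ________
________
________
________
@@@@@@@@
________
________
________
________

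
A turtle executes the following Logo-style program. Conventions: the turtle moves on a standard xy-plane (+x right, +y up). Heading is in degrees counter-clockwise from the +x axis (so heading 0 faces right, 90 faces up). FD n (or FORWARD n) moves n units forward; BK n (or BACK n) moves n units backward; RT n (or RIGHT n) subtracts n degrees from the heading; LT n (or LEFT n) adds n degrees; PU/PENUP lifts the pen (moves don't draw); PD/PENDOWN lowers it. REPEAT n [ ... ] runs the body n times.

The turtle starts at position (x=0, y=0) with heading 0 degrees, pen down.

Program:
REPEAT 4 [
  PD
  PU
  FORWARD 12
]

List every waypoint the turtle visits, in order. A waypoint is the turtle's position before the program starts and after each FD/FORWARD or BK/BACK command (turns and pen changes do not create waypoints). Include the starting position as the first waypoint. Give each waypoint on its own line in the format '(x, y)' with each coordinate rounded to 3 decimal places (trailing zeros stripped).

Executing turtle program step by step:
Start: pos=(0,0), heading=0, pen down
REPEAT 4 [
  -- iteration 1/4 --
  PD: pen down
  PU: pen up
  FD 12: (0,0) -> (12,0) [heading=0, move]
  -- iteration 2/4 --
  PD: pen down
  PU: pen up
  FD 12: (12,0) -> (24,0) [heading=0, move]
  -- iteration 3/4 --
  PD: pen down
  PU: pen up
  FD 12: (24,0) -> (36,0) [heading=0, move]
  -- iteration 4/4 --
  PD: pen down
  PU: pen up
  FD 12: (36,0) -> (48,0) [heading=0, move]
]
Final: pos=(48,0), heading=0, 0 segment(s) drawn
Waypoints (5 total):
(0, 0)
(12, 0)
(24, 0)
(36, 0)
(48, 0)

Answer: (0, 0)
(12, 0)
(24, 0)
(36, 0)
(48, 0)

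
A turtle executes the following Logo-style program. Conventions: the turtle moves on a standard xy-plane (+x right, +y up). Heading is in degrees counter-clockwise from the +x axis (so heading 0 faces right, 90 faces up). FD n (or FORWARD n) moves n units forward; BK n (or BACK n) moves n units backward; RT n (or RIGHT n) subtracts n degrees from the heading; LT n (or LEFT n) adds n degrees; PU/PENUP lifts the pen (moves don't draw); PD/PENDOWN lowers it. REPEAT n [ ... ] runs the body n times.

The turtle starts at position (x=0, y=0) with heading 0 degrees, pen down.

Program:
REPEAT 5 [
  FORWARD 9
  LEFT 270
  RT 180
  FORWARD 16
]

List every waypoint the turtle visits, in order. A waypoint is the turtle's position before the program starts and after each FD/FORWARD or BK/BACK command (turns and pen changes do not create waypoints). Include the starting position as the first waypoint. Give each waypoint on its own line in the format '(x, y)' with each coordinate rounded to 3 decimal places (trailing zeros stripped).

Answer: (0, 0)
(9, 0)
(9, 16)
(9, 25)
(-7, 25)
(-16, 25)
(-16, 9)
(-16, 0)
(0, 0)
(9, 0)
(9, 16)

Derivation:
Executing turtle program step by step:
Start: pos=(0,0), heading=0, pen down
REPEAT 5 [
  -- iteration 1/5 --
  FD 9: (0,0) -> (9,0) [heading=0, draw]
  LT 270: heading 0 -> 270
  RT 180: heading 270 -> 90
  FD 16: (9,0) -> (9,16) [heading=90, draw]
  -- iteration 2/5 --
  FD 9: (9,16) -> (9,25) [heading=90, draw]
  LT 270: heading 90 -> 0
  RT 180: heading 0 -> 180
  FD 16: (9,25) -> (-7,25) [heading=180, draw]
  -- iteration 3/5 --
  FD 9: (-7,25) -> (-16,25) [heading=180, draw]
  LT 270: heading 180 -> 90
  RT 180: heading 90 -> 270
  FD 16: (-16,25) -> (-16,9) [heading=270, draw]
  -- iteration 4/5 --
  FD 9: (-16,9) -> (-16,0) [heading=270, draw]
  LT 270: heading 270 -> 180
  RT 180: heading 180 -> 0
  FD 16: (-16,0) -> (0,0) [heading=0, draw]
  -- iteration 5/5 --
  FD 9: (0,0) -> (9,0) [heading=0, draw]
  LT 270: heading 0 -> 270
  RT 180: heading 270 -> 90
  FD 16: (9,0) -> (9,16) [heading=90, draw]
]
Final: pos=(9,16), heading=90, 10 segment(s) drawn
Waypoints (11 total):
(0, 0)
(9, 0)
(9, 16)
(9, 25)
(-7, 25)
(-16, 25)
(-16, 9)
(-16, 0)
(0, 0)
(9, 0)
(9, 16)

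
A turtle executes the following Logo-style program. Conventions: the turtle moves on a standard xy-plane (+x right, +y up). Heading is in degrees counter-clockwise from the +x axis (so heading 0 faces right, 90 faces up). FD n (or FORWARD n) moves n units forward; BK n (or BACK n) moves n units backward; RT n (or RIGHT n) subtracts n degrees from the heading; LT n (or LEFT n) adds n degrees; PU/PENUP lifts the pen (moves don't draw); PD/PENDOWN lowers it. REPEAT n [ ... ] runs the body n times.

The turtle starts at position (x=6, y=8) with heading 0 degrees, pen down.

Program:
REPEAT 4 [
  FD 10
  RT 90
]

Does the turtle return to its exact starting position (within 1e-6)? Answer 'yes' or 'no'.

Executing turtle program step by step:
Start: pos=(6,8), heading=0, pen down
REPEAT 4 [
  -- iteration 1/4 --
  FD 10: (6,8) -> (16,8) [heading=0, draw]
  RT 90: heading 0 -> 270
  -- iteration 2/4 --
  FD 10: (16,8) -> (16,-2) [heading=270, draw]
  RT 90: heading 270 -> 180
  -- iteration 3/4 --
  FD 10: (16,-2) -> (6,-2) [heading=180, draw]
  RT 90: heading 180 -> 90
  -- iteration 4/4 --
  FD 10: (6,-2) -> (6,8) [heading=90, draw]
  RT 90: heading 90 -> 0
]
Final: pos=(6,8), heading=0, 4 segment(s) drawn

Start position: (6, 8)
Final position: (6, 8)
Distance = 0; < 1e-6 -> CLOSED

Answer: yes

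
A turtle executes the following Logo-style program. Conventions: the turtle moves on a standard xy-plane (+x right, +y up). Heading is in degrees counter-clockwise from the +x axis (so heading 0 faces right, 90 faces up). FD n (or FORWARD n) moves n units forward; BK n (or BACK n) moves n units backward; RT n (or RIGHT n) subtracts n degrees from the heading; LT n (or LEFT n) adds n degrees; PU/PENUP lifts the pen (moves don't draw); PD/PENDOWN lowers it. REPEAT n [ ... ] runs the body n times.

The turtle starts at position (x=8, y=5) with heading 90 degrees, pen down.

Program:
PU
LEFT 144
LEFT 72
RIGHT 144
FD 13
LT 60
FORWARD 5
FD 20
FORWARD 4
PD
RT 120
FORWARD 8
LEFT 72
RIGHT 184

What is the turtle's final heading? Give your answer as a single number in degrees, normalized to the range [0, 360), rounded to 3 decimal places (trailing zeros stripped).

Answer: 350

Derivation:
Executing turtle program step by step:
Start: pos=(8,5), heading=90, pen down
PU: pen up
LT 144: heading 90 -> 234
LT 72: heading 234 -> 306
RT 144: heading 306 -> 162
FD 13: (8,5) -> (-4.364,9.017) [heading=162, move]
LT 60: heading 162 -> 222
FD 5: (-4.364,9.017) -> (-8.079,5.672) [heading=222, move]
FD 20: (-8.079,5.672) -> (-22.942,-7.711) [heading=222, move]
FD 4: (-22.942,-7.711) -> (-25.915,-10.388) [heading=222, move]
PD: pen down
RT 120: heading 222 -> 102
FD 8: (-25.915,-10.388) -> (-27.578,-2.562) [heading=102, draw]
LT 72: heading 102 -> 174
RT 184: heading 174 -> 350
Final: pos=(-27.578,-2.562), heading=350, 1 segment(s) drawn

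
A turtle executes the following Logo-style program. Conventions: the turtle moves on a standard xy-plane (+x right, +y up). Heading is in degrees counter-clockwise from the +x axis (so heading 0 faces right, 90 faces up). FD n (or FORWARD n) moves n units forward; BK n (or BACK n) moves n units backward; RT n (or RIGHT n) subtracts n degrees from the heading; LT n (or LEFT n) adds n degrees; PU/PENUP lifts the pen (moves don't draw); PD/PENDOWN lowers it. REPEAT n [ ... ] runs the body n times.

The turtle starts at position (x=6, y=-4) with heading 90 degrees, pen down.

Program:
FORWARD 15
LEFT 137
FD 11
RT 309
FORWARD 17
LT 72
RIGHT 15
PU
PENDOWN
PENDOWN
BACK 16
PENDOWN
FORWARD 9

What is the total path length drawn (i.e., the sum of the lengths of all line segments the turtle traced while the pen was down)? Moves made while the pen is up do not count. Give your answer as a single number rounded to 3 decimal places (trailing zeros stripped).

Answer: 68

Derivation:
Executing turtle program step by step:
Start: pos=(6,-4), heading=90, pen down
FD 15: (6,-4) -> (6,11) [heading=90, draw]
LT 137: heading 90 -> 227
FD 11: (6,11) -> (-1.502,2.955) [heading=227, draw]
RT 309: heading 227 -> 278
FD 17: (-1.502,2.955) -> (0.864,-13.879) [heading=278, draw]
LT 72: heading 278 -> 350
RT 15: heading 350 -> 335
PU: pen up
PD: pen down
PD: pen down
BK 16: (0.864,-13.879) -> (-13.637,-7.118) [heading=335, draw]
PD: pen down
FD 9: (-13.637,-7.118) -> (-5.48,-10.921) [heading=335, draw]
Final: pos=(-5.48,-10.921), heading=335, 5 segment(s) drawn

Segment lengths:
  seg 1: (6,-4) -> (6,11), length = 15
  seg 2: (6,11) -> (-1.502,2.955), length = 11
  seg 3: (-1.502,2.955) -> (0.864,-13.879), length = 17
  seg 4: (0.864,-13.879) -> (-13.637,-7.118), length = 16
  seg 5: (-13.637,-7.118) -> (-5.48,-10.921), length = 9
Total = 68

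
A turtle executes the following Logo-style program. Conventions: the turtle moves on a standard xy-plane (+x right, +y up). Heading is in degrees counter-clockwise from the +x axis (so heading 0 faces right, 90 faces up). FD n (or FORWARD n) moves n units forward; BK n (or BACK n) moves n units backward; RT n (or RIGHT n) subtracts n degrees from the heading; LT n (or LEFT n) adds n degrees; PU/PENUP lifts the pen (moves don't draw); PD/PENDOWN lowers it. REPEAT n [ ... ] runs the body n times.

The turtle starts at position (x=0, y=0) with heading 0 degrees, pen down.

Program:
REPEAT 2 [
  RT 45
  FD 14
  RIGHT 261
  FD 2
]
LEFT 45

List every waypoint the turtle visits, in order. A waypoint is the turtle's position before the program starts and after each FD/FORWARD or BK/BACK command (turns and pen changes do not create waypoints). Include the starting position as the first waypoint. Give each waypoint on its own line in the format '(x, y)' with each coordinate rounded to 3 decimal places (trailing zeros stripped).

Answer: (0, 0)
(9.899, -9.899)
(11.075, -8.281)
(24.903, -6.091)
(24.285, -4.189)

Derivation:
Executing turtle program step by step:
Start: pos=(0,0), heading=0, pen down
REPEAT 2 [
  -- iteration 1/2 --
  RT 45: heading 0 -> 315
  FD 14: (0,0) -> (9.899,-9.899) [heading=315, draw]
  RT 261: heading 315 -> 54
  FD 2: (9.899,-9.899) -> (11.075,-8.281) [heading=54, draw]
  -- iteration 2/2 --
  RT 45: heading 54 -> 9
  FD 14: (11.075,-8.281) -> (24.903,-6.091) [heading=9, draw]
  RT 261: heading 9 -> 108
  FD 2: (24.903,-6.091) -> (24.285,-4.189) [heading=108, draw]
]
LT 45: heading 108 -> 153
Final: pos=(24.285,-4.189), heading=153, 4 segment(s) drawn
Waypoints (5 total):
(0, 0)
(9.899, -9.899)
(11.075, -8.281)
(24.903, -6.091)
(24.285, -4.189)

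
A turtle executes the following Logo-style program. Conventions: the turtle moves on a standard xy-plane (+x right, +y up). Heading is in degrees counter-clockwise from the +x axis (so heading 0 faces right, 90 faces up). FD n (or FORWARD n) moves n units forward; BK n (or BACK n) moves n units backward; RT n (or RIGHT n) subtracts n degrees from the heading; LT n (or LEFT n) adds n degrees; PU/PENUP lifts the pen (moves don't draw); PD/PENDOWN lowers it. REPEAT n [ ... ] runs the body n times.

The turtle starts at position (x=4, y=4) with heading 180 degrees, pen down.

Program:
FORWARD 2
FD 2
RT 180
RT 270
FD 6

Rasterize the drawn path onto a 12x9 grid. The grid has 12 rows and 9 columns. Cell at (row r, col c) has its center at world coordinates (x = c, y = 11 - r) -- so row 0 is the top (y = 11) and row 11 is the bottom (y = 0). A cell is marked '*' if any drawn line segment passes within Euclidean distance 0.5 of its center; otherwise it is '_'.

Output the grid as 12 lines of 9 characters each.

Answer: _________
*________
*________
*________
*________
*________
*________
*****____
_________
_________
_________
_________

Derivation:
Segment 0: (4,4) -> (2,4)
Segment 1: (2,4) -> (0,4)
Segment 2: (0,4) -> (-0,10)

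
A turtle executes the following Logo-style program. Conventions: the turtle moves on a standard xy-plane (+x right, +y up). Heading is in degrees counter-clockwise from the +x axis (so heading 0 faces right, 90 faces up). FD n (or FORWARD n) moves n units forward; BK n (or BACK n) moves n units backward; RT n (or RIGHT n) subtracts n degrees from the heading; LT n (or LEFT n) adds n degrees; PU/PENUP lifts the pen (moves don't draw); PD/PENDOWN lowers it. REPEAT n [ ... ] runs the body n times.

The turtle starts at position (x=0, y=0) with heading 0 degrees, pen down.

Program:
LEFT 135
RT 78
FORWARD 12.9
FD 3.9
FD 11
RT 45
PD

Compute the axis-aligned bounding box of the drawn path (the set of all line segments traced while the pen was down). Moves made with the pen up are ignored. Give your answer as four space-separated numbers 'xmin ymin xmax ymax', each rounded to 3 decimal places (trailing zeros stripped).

Executing turtle program step by step:
Start: pos=(0,0), heading=0, pen down
LT 135: heading 0 -> 135
RT 78: heading 135 -> 57
FD 12.9: (0,0) -> (7.026,10.819) [heading=57, draw]
FD 3.9: (7.026,10.819) -> (9.15,14.09) [heading=57, draw]
FD 11: (9.15,14.09) -> (15.141,23.315) [heading=57, draw]
RT 45: heading 57 -> 12
PD: pen down
Final: pos=(15.141,23.315), heading=12, 3 segment(s) drawn

Segment endpoints: x in {0, 7.026, 9.15, 15.141}, y in {0, 10.819, 14.09, 23.315}
xmin=0, ymin=0, xmax=15.141, ymax=23.315

Answer: 0 0 15.141 23.315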